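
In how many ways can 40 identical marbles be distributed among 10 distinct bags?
C(40+10-1, 10-1) = C(49, 9) = 2054455634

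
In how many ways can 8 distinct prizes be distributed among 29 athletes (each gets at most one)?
P(29,8) = 29!/(29-8)! = 173059286400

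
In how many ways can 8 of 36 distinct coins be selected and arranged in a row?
P(36,8) = 36!/(36-8)! = 1220096908800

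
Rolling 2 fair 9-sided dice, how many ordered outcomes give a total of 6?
Coefficient of x^6 in (x + x² + ... + x^9)^2. By inclusion-exclusion on dice exceeding 9: Σ_j (-1)^j C(2,j)·C(6-1-9j, 1) = C(2,0)·C(5,1) = 1·5 = 5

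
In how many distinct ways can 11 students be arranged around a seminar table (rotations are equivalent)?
Circular: fix one position, arrange the rest. (11-1)! = 3628800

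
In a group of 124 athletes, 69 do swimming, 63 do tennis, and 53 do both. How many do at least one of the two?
|A∪B| = |A| + |B| - |A∩B| = 69 + 63 - 53 = 79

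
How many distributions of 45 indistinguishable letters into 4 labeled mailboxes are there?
C(45+4-1, 4-1) = C(48, 3) = 17296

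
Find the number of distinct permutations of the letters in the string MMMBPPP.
7! / (3! × 3! × 1!) = 140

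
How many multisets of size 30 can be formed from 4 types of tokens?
C(30+4-1, 4-1) = C(33, 3) = 5456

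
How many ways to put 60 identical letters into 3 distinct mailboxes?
C(60+3-1, 3-1) = C(62, 2) = 1891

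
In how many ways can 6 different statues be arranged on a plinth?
6! = 720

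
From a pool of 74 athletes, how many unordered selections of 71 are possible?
C(74,71) = 74!/(71!×3!) = 64824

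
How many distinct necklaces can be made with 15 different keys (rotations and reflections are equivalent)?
(15-1)!/2 = 87178291200/2 = 43589145600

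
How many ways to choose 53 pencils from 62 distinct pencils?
C(62,53) = 62!/(53!×9!) = 20286591270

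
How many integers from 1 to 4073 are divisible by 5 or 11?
⌊4073/5⌋ + ⌊4073/11⌋ - ⌊4073/55⌋ = 814 + 370 - 74 = 1110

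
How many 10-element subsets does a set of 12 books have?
C(12,10) = 12!/(10!×2!) = 66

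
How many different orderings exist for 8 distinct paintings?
8! = 40320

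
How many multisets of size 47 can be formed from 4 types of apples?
C(47+4-1, 4-1) = C(50, 3) = 19600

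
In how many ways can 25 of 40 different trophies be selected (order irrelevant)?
C(40,25) = 40!/(25!×15!) = 40225345056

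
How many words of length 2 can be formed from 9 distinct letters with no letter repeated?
P(9,2) = 9!/(9-2)! = 72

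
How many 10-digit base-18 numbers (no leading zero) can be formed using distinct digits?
First digit: 17 choices (nonzero). Then descending: 17 × 17 × 16 × 15 × 14 × 13 × 12 × 11 × 10 × 9 = 149967417600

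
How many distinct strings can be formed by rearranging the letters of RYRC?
4! / (2! × 1! × 1!) = 12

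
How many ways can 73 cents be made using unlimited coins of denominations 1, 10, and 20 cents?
Coefficient of x^73 in 1/(1-x^1) · 1/(1-x^10) · 1/(1-x^20). Case on j = number of 20-cent coins (j = 0..3); remainder r = 73 - 20j is made from {1,10} in ⌊r/10⌋+1 ways. r = 73, 53, 33, 13 → 8 + 6 + 4 + 2 = 20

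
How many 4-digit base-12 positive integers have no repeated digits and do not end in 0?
Last digit: 11 nonzero choices. First digit: 10 (nonzero, ≠last). Middle 2: P(10,2) = 90. Total = 9900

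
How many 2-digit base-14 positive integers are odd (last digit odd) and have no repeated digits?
Last∈{1,3,5,7,9,11,13}. Last=0: 0. Last nonzero: 7×12×P(12,0) = 84. Total = 84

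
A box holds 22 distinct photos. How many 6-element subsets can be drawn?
C(22,6) = 22!/(6!×16!) = 74613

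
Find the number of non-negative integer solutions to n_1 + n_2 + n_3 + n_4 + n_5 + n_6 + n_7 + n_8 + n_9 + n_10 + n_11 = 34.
C(34+11-1, 11-1) = C(44, 10) = 2481256778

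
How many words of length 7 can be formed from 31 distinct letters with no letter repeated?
P(31,7) = 31!/(31-7)! = 13253058000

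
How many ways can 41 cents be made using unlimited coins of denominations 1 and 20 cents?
Coefficient of x^41 in 1/(1-x^1) · 1/(1-x^20). Use j coins of 20 for j = 0..⌊41/20⌋ = 2, the rest in 1s: 2 + 1 = 3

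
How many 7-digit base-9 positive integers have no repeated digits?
First digit: 8 choices (nonzero). Then descending: 8 × 8 × 7 × 6 × 5 × 4 × 3 = 161280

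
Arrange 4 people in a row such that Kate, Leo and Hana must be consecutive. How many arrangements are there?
Treat the 3 as one block: (4-3+1)! × 3! = 2 × 6 = 12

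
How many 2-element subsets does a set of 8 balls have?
C(8,2) = 8!/(2!×6!) = 28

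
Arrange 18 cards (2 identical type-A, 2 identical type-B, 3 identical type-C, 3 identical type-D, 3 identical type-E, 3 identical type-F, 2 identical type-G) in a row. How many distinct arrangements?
18! / (2! × 2! × 3! × 3! × 3! × 3! × 2!) = 617512896000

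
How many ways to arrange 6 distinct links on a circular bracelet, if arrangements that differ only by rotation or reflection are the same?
(6-1)!/2 = 120/2 = 60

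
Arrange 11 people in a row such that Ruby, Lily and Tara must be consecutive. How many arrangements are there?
Treat the 3 as one block: (11-3+1)! × 3! = 362880 × 6 = 2177280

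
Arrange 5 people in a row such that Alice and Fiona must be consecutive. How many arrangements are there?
Treat the 2 as one block: (5-2+1)! × 2! = 24 × 2 = 48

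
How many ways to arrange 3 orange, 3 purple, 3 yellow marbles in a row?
9! / (3! × 3! × 3!) = 1680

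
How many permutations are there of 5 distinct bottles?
5! = 120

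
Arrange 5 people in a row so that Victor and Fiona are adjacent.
Treat as block: (5-1)! × 2! = 24 × 2 = 48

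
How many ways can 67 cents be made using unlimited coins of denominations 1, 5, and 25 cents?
Coefficient of x^67 in 1/(1-x^1) · 1/(1-x^5) · 1/(1-x^25). Case on j = number of 25-cent coins (j = 0..2); remainder r = 67 - 25j is made from {1,5} in ⌊r/5⌋+1 ways. r = 67, 42, 17 → 14 + 9 + 4 = 27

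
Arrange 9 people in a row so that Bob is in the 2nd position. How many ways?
Fix one position: (9-1)! = 40320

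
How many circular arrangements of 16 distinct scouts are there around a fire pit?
Circular: fix one position, arrange the rest. (16-1)! = 1307674368000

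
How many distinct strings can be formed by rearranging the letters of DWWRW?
5! / (1! × 1! × 3!) = 20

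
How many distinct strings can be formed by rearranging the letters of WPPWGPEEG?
9! / (3! × 2! × 2! × 2!) = 7560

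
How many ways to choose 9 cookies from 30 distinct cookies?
C(30,9) = 30!/(9!×21!) = 14307150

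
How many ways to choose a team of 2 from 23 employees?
C(23,2) = 23!/(2!×21!) = 253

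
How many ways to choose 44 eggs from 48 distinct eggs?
C(48,44) = 48!/(44!×4!) = 194580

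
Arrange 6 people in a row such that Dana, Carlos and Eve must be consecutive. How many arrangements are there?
Treat the 3 as one block: (6-3+1)! × 3! = 24 × 6 = 144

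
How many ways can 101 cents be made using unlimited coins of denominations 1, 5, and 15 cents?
Coefficient of x^101 in 1/(1-x^1) · 1/(1-x^5) · 1/(1-x^15). Case on j = number of 15-cent coins (j = 0..6); remainder r = 101 - 15j is made from {1,5} in ⌊r/5⌋+1 ways. r = 101, 86, 71, 56, 41, 26, 11 → 21 + 18 + 15 + 12 + 9 + 6 + 3 = 84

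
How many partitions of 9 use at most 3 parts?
By conjugation, equals partitions of 9 into parts ≤ 3. Let r_j(i) = number of partitions of i into parts ≤ j, for i = 0..9. r_1(i) = 1 for all i; r_j(i) = r_{j-1}(i) + r_j(i-j). Rows j = 2..3: ≤2: 1 1 2 2 3 3 4 4 5 5; ≤3: 1 1 2 3 4 5 7 8 10 12. r_3(9) = 12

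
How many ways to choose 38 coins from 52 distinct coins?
C(52,38) = 52!/(38!×14!) = 1768966344600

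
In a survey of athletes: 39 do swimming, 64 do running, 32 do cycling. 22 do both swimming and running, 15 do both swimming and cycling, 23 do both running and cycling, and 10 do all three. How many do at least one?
|A∪B∪C| = 39+64+32-22-15-23+10 = 85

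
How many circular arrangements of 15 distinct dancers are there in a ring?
Circular: fix one position, arrange the rest. (15-1)! = 87178291200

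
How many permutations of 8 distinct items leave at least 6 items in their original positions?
Exactly j fixed points: C(8,j)·!(8-j); sum over j ≥ 6 (derangement numbers via !m = (m-1)·(!(m-1) + !(m-2)): !0..!2 = 1, 0, 1). Σ_{j=6}^{8} C(8,j)·!(8-j) = C(8,6)·!2 + C(8,7)·!1 + C(8,8)·!0 = 28·1 + 8·0 + 1·1 = 29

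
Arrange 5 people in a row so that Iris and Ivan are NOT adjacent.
Total - adjacent = 5! - (5-1)!×2 = 120 - 48 = 72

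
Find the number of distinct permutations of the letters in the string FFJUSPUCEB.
10! / (1! × 1! × 1! × 1! × 2! × 1! × 1! × 2!) = 907200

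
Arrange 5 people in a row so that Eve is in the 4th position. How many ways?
Fix one position: (5-1)! = 24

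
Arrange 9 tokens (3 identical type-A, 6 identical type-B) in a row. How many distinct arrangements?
9! / (3! × 6!) = 84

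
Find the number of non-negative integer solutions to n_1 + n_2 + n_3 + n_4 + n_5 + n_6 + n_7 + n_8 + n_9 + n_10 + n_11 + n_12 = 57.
C(57+12-1, 12-1) = C(68, 11) = 1533058025824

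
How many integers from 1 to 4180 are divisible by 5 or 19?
⌊4180/5⌋ + ⌊4180/19⌋ - ⌊4180/95⌋ = 836 + 220 - 44 = 1012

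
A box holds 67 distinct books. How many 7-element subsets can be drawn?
C(67,7) = 67!/(7!×60!) = 869648208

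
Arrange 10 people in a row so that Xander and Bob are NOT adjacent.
Total - adjacent = 10! - (10-1)!×2 = 3628800 - 725760 = 2903040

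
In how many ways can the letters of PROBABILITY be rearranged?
11! / (1! × 1! × 1! × 2! × 1! × 2! × 1! × 1! × 1!) = 9979200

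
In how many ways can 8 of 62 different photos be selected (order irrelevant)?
C(62,8) = 62!/(8!×54!) = 3381098545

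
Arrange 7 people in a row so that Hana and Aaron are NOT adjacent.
Total - adjacent = 7! - (7-1)!×2 = 5040 - 1440 = 3600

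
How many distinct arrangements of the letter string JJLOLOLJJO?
10! / (4! × 3! × 3!) = 4200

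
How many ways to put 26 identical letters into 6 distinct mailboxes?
C(26+6-1, 6-1) = C(31, 5) = 169911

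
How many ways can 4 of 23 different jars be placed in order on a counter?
P(23,4) = 23!/(23-4)! = 212520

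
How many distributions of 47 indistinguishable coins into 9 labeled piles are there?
C(47+9-1, 9-1) = C(55, 8) = 1217566350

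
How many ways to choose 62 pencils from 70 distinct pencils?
C(70,62) = 70!/(62!×8!) = 9440350920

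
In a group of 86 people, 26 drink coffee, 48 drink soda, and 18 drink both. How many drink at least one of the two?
|A∪B| = |A| + |B| - |A∩B| = 26 + 48 - 18 = 56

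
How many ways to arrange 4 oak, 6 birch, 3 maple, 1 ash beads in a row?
14! / (4! × 6! × 3! × 1!) = 840840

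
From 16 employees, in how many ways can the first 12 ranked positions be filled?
P(16,12) = 16!/(16-12)! = 871782912000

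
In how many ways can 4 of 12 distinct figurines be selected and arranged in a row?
P(12,4) = 12!/(12-4)! = 11880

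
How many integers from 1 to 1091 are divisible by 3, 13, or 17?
⌊1091/3⌋+⌊1091/13⌋+⌊1091/17⌋ - ⌊1091/39⌋-⌊1091/51⌋-⌊1091/221⌋ + ⌊1091/663⌋ = 363+83+64 - 27-21-4 + 1 = 459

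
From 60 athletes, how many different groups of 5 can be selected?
C(60,5) = 60!/(5!×55!) = 5461512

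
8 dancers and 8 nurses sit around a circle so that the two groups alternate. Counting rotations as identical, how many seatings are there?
Fix one of the dancers: (8-1)! ways for the remaining dancers, × 8! ways for the nurses = 5040 × 40320 = 203212800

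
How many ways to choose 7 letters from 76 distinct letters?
C(76,7) = 76!/(7!×69!) = 2186189400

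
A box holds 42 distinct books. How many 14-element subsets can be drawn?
C(42,14) = 42!/(14!×28!) = 52860229080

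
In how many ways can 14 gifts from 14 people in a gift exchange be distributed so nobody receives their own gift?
!14 = Σ_{j=0}^{14} (-1)^j·14!/j! = 87178291200 - 87178291200 + 43589145600 - 14529715200 + 3632428800 - 726485760 + 121080960 - 17297280 + 2162160 - 240240 + 24024 - 2184 + 182 - 14 + 1 = 32071101049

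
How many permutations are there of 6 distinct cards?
6! = 720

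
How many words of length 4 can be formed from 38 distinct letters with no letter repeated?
P(38,4) = 38!/(38-4)! = 1771560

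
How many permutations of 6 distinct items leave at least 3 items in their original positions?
Exactly j fixed points: C(6,j)·!(6-j); sum over j ≥ 3 (derangement numbers via !m = (m-1)·(!(m-1) + !(m-2)): !0..!3 = 1, 0, 1, 2). Σ_{j=3}^{6} C(6,j)·!(6-j) = C(6,3)·!3 + C(6,4)·!2 + C(6,5)·!1 + C(6,6)·!0 = 20·2 + 15·1 + 6·0 + 1·1 = 56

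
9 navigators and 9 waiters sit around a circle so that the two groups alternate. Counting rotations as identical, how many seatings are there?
Fix one of the navigators: (9-1)! ways for the remaining navigators, × 9! ways for the waiters = 40320 × 362880 = 14631321600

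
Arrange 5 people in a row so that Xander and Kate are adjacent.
Treat as block: (5-1)! × 2! = 24 × 2 = 48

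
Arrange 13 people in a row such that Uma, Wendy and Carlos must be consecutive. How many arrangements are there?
Treat the 3 as one block: (13-3+1)! × 3! = 39916800 × 6 = 239500800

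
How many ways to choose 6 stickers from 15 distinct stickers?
C(15,6) = 15!/(6!×9!) = 5005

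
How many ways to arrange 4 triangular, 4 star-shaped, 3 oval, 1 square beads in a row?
12! / (4! × 4! × 3! × 1!) = 138600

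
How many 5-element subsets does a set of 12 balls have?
C(12,5) = 12!/(5!×7!) = 792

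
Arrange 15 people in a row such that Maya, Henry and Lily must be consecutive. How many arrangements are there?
Treat the 3 as one block: (15-3+1)! × 3! = 6227020800 × 6 = 37362124800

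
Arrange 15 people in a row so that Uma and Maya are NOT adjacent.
Total - adjacent = 15! - (15-1)!×2 = 1307674368000 - 174356582400 = 1133317785600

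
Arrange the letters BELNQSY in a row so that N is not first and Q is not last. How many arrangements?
By inclusion-exclusion: 7! - 2×(7-1)! + (7-2)! = 5040 - 1440 + 120 = 3720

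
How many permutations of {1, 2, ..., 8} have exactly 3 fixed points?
Choose the 3 fixed points C(8,3) = 56, derange the rest: !5 = Σ_{j=0}^{5} (-1)^j·5!/j! = 120 - 120 + 60 - 20 + 5 - 1 = 44. Product = 56 × 44 = 2464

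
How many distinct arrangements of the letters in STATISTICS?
10! / (3! × 3! × 1! × 2! × 1!) = 50400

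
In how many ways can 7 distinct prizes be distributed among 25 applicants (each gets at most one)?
P(25,7) = 25!/(25-7)! = 2422728000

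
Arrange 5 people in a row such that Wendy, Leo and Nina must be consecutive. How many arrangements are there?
Treat the 3 as one block: (5-3+1)! × 3! = 6 × 6 = 36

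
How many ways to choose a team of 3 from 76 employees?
C(76,3) = 76!/(3!×73!) = 70300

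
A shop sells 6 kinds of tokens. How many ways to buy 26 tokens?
C(26+6-1, 6-1) = C(31, 5) = 169911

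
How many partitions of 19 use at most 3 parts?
By conjugation, equals partitions of 19 into parts ≤ 3. Let r_j(i) = number of partitions of i into parts ≤ j, for i = 0..19. r_1(i) = 1 for all i; r_j(i) = r_{j-1}(i) + r_j(i-j). Rows j = 2..3: ≤2: 1 1 2 2 3 3 4 4 5 5 6 6 7 7 8 8 9 9 10 10; ≤3: 1 1 2 3 4 5 7 8 10 12 14 16 19 21 24 27 30 33 37 40. r_3(19) = 40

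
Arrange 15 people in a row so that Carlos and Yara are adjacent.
Treat as block: (15-1)! × 2! = 87178291200 × 2 = 174356582400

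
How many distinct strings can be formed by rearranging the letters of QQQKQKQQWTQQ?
12! / (1! × 1! × 8! × 2!) = 5940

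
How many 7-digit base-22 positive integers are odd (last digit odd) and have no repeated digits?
Last∈{1,3,5,7,9,11,13,15,17,19,21}. Last=0: 0. Last nonzero: 11×20×P(20,5) = 409305600. Total = 409305600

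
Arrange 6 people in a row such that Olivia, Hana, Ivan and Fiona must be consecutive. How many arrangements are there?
Treat the 4 as one block: (6-4+1)! × 4! = 6 × 24 = 144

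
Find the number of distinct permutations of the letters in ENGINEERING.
11! / (3! × 3! × 2! × 2! × 1!) = 277200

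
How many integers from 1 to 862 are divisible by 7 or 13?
⌊862/7⌋ + ⌊862/13⌋ - ⌊862/91⌋ = 123 + 66 - 9 = 180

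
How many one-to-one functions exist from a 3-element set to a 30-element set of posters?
P(30,3) = 30!/(30-3)! = 24360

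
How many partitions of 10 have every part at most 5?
Let r_j(i) = number of partitions of i into parts ≤ j, for i = 0..10. r_1(i) = 1 for all i; r_j(i) = r_{j-1}(i) + r_j(i-j). Rows j = 2..5: ≤2: 1 1 2 2 3 3 4 4 5 5 6; ≤3: 1 1 2 3 4 5 7 8 10 12 14; ≤4: 1 1 2 3 5 6 9 11 15 18 23; ≤5: 1 1 2 3 5 7 10 13 18 23 30. r_5(10) = 30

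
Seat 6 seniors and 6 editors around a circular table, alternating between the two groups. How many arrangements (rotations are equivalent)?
Fix one of the seniors: (6-1)! ways for the remaining seniors, × 6! ways for the editors = 120 × 720 = 86400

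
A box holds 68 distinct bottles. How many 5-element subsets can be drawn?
C(68,5) = 68!/(5!×63!) = 10424128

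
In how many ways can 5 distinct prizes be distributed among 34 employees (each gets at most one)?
P(34,5) = 34!/(34-5)! = 33390720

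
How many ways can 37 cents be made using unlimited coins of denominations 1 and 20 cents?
Coefficient of x^37 in 1/(1-x^1) · 1/(1-x^20). Use j coins of 20 for j = 0..⌊37/20⌋ = 1, the rest in 1s: 1 + 1 = 2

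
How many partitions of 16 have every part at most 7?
Let r_j(i) = number of partitions of i into parts ≤ j, for i = 0..16. r_1(i) = 1 for all i; r_j(i) = r_{j-1}(i) + r_j(i-j). Rows j = 2..7: ≤2: 1 1 2 2 3 3 4 4 5 5 6 6 7 7 8 8 9; ≤3: 1 1 2 3 4 5 7 8 10 12 14 16 19 21 24 27 30; ≤4: 1 1 2 3 5 6 9 11 15 18 23 27 34 39 47 54 64; ≤5: 1 1 2 3 5 7 10 13 18 23 30 37 47 57 70 84 101; ≤6: 1 1 2 3 5 7 11 14 20 26 35 44 58 71 90 110 136; ≤7: 1 1 2 3 5 7 11 15 21 28 38 49 65 82 105 131 164. r_7(16) = 164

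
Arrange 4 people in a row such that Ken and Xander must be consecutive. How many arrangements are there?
Treat the 2 as one block: (4-2+1)! × 2! = 6 × 2 = 12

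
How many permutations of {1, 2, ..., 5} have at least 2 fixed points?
Exactly j fixed points: C(5,j)·!(5-j); sum over j ≥ 2 (derangement numbers via !m = (m-1)·(!(m-1) + !(m-2)): !0..!3 = 1, 0, 1, 2). Σ_{j=2}^{5} C(5,j)·!(5-j) = C(5,2)·!3 + C(5,3)·!2 + C(5,4)·!1 + C(5,5)·!0 = 10·2 + 10·1 + 5·0 + 1·1 = 31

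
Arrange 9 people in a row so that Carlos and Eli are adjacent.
Treat as block: (9-1)! × 2! = 40320 × 2 = 80640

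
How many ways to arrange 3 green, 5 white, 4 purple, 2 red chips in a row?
14! / (3! × 5! × 4! × 2!) = 2522520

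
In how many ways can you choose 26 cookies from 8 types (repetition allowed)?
C(26+8-1, 8-1) = C(33, 7) = 4272048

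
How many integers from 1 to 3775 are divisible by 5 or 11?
⌊3775/5⌋ + ⌊3775/11⌋ - ⌊3775/55⌋ = 755 + 343 - 68 = 1030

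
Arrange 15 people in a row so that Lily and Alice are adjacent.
Treat as block: (15-1)! × 2! = 87178291200 × 2 = 174356582400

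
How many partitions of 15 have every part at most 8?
Let r_j(i) = number of partitions of i into parts ≤ j, for i = 0..15. r_1(i) = 1 for all i; r_j(i) = r_{j-1}(i) + r_j(i-j). Rows j = 2..8: ≤2: 1 1 2 2 3 3 4 4 5 5 6 6 7 7 8 8; ≤3: 1 1 2 3 4 5 7 8 10 12 14 16 19 21 24 27; ≤4: 1 1 2 3 5 6 9 11 15 18 23 27 34 39 47 54; ≤5: 1 1 2 3 5 7 10 13 18 23 30 37 47 57 70 84; ≤6: 1 1 2 3 5 7 11 14 20 26 35 44 58 71 90 110; ≤7: 1 1 2 3 5 7 11 15 21 28 38 49 65 82 105 131; ≤8: 1 1 2 3 5 7 11 15 22 29 40 52 70 89 116 146. r_8(15) = 146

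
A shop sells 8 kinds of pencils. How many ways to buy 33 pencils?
C(33+8-1, 8-1) = C(40, 7) = 18643560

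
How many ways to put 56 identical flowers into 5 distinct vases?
C(56+5-1, 5-1) = C(60, 4) = 487635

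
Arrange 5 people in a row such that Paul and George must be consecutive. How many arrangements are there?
Treat the 2 as one block: (5-2+1)! × 2! = 24 × 2 = 48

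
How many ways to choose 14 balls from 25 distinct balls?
C(25,14) = 25!/(14!×11!) = 4457400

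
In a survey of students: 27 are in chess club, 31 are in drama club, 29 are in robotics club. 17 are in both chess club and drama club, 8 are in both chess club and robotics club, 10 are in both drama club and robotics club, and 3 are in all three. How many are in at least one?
|A∪B∪C| = 27+31+29-17-8-10+3 = 55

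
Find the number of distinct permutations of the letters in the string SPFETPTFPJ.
10! / (3! × 1! × 2! × 1! × 2! × 1!) = 151200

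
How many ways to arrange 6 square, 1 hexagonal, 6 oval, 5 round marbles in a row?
18! / (6! × 1! × 6! × 5!) = 102918816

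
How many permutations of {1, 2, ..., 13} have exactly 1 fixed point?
Choose the 1 fixed point C(13,1) = 13, derange the rest: !12 = Σ_{j=0}^{12} (-1)^j·12!/j! = 479001600 - 479001600 + 239500800 - 79833600 + 19958400 - 3991680 + 665280 - 95040 + 11880 - 1320 + 132 - 12 + 1 = 176214841. Product = 13 × 176214841 = 2290792933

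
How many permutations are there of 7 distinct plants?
7! = 5040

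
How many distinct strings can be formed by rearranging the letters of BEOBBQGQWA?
10! / (3! × 1! × 1! × 2! × 1! × 1! × 1!) = 302400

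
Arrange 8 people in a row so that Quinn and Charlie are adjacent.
Treat as block: (8-1)! × 2! = 5040 × 2 = 10080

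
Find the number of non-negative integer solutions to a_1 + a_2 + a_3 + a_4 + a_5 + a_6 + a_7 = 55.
C(55+7-1, 7-1) = C(61, 6) = 55525372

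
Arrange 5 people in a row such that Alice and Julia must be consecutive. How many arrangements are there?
Treat the 2 as one block: (5-2+1)! × 2! = 24 × 2 = 48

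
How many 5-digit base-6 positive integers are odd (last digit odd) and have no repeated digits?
Last∈{1,3,5}. Last=0: 0. Last nonzero: 3×4×P(4,3) = 288. Total = 288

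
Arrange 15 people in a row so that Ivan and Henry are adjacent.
Treat as block: (15-1)! × 2! = 87178291200 × 2 = 174356582400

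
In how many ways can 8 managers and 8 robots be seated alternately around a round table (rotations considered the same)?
Fix one of the managers: (8-1)! ways for the remaining managers, × 8! ways for the robots = 5040 × 40320 = 203212800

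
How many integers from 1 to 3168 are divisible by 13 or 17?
⌊3168/13⌋ + ⌊3168/17⌋ - ⌊3168/221⌋ = 243 + 186 - 14 = 415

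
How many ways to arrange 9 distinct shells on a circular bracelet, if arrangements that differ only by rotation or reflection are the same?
(9-1)!/2 = 40320/2 = 20160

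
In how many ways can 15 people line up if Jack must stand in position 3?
Fix one position: (15-1)! = 87178291200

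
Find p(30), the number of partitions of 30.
Pentagonal recurrence p(n) = p(n-1) + p(n-2) - p(n-5) - p(n-7) + p(n-12) + p(n-15) - ... gives p(0..29) = 1, 1, 2, 3, 5, 7, 11, 15, 22, 30, 42, 56, 77, 101, 135, 176, 231, 297, 385, 490, 627, 792, 1002, 1255, 1575, 1958, 2436, 3010, 3718, 4565. p(30) = p(29) + p(28) - p(25) - p(23) + p(18) + p(15) - p(8) - p(4) = 4565 + 3718 - 1958 - 1255 + 385 + 176 - 22 - 5 = 5604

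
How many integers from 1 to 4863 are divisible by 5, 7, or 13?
⌊4863/5⌋+⌊4863/7⌋+⌊4863/13⌋ - ⌊4863/35⌋-⌊4863/65⌋-⌊4863/91⌋ + ⌊4863/455⌋ = 972+694+374 - 138-74-53 + 10 = 1785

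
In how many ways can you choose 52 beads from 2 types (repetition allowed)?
C(52+2-1, 2-1) = C(53, 1) = 53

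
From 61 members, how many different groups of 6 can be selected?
C(61,6) = 61!/(6!×55!) = 55525372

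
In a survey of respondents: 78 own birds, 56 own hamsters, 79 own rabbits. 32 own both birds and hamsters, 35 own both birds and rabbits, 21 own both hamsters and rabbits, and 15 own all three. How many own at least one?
|A∪B∪C| = 78+56+79-32-35-21+15 = 140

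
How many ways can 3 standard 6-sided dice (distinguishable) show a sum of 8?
Coefficient of x^8 in (x + x² + ... + x^6)^3. By inclusion-exclusion on dice exceeding 6: Σ_j (-1)^j C(3,j)·C(8-1-6j, 2) = C(3,0)·C(7,2) = 1·21 = 21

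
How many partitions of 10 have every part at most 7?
Let r_j(i) = number of partitions of i into parts ≤ j, for i = 0..10. r_1(i) = 1 for all i; r_j(i) = r_{j-1}(i) + r_j(i-j). Rows j = 2..7: ≤2: 1 1 2 2 3 3 4 4 5 5 6; ≤3: 1 1 2 3 4 5 7 8 10 12 14; ≤4: 1 1 2 3 5 6 9 11 15 18 23; ≤5: 1 1 2 3 5 7 10 13 18 23 30; ≤6: 1 1 2 3 5 7 11 14 20 26 35; ≤7: 1 1 2 3 5 7 11 15 21 28 38. r_7(10) = 38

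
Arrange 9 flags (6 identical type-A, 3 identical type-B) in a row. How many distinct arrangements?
9! / (6! × 3!) = 84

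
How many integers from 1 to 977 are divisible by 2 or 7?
⌊977/2⌋ + ⌊977/7⌋ - ⌊977/14⌋ = 488 + 139 - 69 = 558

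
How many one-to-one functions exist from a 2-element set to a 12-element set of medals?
P(12,2) = 12!/(12-2)! = 132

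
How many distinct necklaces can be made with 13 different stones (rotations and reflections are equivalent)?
(13-1)!/2 = 479001600/2 = 239500800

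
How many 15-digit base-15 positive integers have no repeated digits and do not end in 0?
Last digit: 14 nonzero choices. First digit: 13 (nonzero, ≠last). Middle 13: P(13,13) = 6227020800. Total = 1133317785600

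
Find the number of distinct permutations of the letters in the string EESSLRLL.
8! / (3! × 2! × 1! × 2!) = 1680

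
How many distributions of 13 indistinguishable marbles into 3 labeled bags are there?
C(13+3-1, 3-1) = C(15, 2) = 105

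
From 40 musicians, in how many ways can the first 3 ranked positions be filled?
P(40,3) = 40!/(40-3)! = 59280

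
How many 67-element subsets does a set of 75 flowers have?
C(75,67) = 75!/(67!×8!) = 16871053725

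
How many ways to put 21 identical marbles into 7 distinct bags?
C(21+7-1, 7-1) = C(27, 6) = 296010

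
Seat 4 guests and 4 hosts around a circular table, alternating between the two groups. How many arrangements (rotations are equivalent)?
Fix one of the guests: (4-1)! ways for the remaining guests, × 4! ways for the hosts = 6 × 24 = 144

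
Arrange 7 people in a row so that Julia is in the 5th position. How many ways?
Fix one position: (7-1)! = 720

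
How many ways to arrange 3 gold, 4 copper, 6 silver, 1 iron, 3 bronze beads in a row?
17! / (3! × 4! × 6! × 1! × 3!) = 571771200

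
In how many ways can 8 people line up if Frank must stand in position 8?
Fix one position: (8-1)! = 5040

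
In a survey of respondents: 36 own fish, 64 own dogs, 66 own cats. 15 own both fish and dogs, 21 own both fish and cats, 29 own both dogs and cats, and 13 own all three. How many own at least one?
|A∪B∪C| = 36+64+66-15-21-29+13 = 114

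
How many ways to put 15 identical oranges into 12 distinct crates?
C(15+12-1, 12-1) = C(26, 11) = 7726160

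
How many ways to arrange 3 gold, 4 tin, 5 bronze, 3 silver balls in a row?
15! / (3! × 4! × 5! × 3!) = 12612600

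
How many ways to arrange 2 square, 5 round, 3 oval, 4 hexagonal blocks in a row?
14! / (2! × 5! × 3! × 4!) = 2522520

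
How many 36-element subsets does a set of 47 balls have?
C(47,36) = 47!/(36!×11!) = 17417133617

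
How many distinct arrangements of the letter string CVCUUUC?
7! / (3! × 3! × 1!) = 140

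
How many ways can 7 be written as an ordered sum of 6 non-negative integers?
C(7+6-1, 6-1) = C(12, 5) = 792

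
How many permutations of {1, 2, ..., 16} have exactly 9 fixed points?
Choose the 9 fixed points C(16,9) = 11440, derange the rest: !7 = Σ_{j=0}^{7} (-1)^j·7!/j! = 5040 - 5040 + 2520 - 840 + 210 - 42 + 7 - 1 = 1854. Product = 11440 × 1854 = 21209760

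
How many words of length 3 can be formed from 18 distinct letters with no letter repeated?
P(18,3) = 18!/(18-3)! = 4896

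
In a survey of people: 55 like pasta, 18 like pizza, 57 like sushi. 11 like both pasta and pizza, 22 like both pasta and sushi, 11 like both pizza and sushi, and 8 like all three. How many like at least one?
|A∪B∪C| = 55+18+57-11-22-11+8 = 94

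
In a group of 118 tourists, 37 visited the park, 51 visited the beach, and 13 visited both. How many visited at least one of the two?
|A∪B| = |A| + |B| - |A∩B| = 37 + 51 - 13 = 75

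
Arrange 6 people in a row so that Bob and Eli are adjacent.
Treat as block: (6-1)! × 2! = 120 × 2 = 240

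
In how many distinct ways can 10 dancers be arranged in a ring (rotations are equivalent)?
Circular: fix one position, arrange the rest. (10-1)! = 362880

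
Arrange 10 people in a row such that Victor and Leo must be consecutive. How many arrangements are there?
Treat the 2 as one block: (10-2+1)! × 2! = 362880 × 2 = 725760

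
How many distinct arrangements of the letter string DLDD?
4! / (3! × 1!) = 4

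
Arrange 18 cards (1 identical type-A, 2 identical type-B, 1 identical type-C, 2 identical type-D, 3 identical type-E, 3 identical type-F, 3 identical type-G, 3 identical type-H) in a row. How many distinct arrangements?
18! / (1! × 2! × 1! × 2! × 3! × 3! × 3! × 3!) = 1235025792000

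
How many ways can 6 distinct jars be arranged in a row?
6! = 720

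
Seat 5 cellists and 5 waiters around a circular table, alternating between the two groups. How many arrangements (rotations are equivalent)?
Fix one of the cellists: (5-1)! ways for the remaining cellists, × 5! ways for the waiters = 24 × 120 = 2880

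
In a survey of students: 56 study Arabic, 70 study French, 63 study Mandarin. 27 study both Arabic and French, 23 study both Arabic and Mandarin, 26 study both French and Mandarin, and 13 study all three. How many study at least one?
|A∪B∪C| = 56+70+63-27-23-26+13 = 126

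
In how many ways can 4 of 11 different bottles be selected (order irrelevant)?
C(11,4) = 11!/(4!×7!) = 330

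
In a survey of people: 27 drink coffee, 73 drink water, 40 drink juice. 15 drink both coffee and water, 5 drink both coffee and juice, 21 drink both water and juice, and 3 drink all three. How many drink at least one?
|A∪B∪C| = 27+73+40-15-5-21+3 = 102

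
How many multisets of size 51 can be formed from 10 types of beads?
C(51+10-1, 10-1) = C(60, 9) = 14783142660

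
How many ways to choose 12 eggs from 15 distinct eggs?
C(15,12) = 15!/(12!×3!) = 455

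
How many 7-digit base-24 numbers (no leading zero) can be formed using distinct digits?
First digit: 23 choices (nonzero). Then descending: 23 × 23 × 22 × 21 × 20 × 19 × 18 = 1671682320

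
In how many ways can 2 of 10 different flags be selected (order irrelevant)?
C(10,2) = 10!/(2!×8!) = 45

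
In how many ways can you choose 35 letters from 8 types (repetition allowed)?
C(35+8-1, 8-1) = C(42, 7) = 26978328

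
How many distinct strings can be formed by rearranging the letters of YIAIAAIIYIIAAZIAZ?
17! / (2! × 6! × 2! × 7!) = 24504480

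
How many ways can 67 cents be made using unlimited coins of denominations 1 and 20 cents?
Coefficient of x^67 in 1/(1-x^1) · 1/(1-x^20). Use j coins of 20 for j = 0..⌊67/20⌋ = 3, the rest in 1s: 3 + 1 = 4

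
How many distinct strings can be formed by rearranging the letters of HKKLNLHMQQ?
10! / (2! × 2! × 1! × 2! × 2! × 1!) = 226800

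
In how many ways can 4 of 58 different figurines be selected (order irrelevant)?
C(58,4) = 58!/(4!×54!) = 424270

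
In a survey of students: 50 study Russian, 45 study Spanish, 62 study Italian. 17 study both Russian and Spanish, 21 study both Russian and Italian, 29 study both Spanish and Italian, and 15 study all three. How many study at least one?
|A∪B∪C| = 50+45+62-17-21-29+15 = 105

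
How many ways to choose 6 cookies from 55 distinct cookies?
C(55,6) = 55!/(6!×49!) = 28989675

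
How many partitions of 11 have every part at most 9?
Let r_j(i) = number of partitions of i into parts ≤ j, for i = 0..11. r_1(i) = 1 for all i; r_j(i) = r_{j-1}(i) + r_j(i-j). Rows j = 2..9: ≤2: 1 1 2 2 3 3 4 4 5 5 6 6; ≤3: 1 1 2 3 4 5 7 8 10 12 14 16; ≤4: 1 1 2 3 5 6 9 11 15 18 23 27; ≤5: 1 1 2 3 5 7 10 13 18 23 30 37; ≤6: 1 1 2 3 5 7 11 14 20 26 35 44; ≤7: 1 1 2 3 5 7 11 15 21 28 38 49; ≤8: 1 1 2 3 5 7 11 15 22 29 40 52; ≤9: 1 1 2 3 5 7 11 15 22 30 41 54. r_9(11) = 54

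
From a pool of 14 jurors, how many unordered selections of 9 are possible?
C(14,9) = 14!/(9!×5!) = 2002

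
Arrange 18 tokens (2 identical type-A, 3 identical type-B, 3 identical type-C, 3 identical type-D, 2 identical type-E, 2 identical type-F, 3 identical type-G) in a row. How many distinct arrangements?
18! / (2! × 3! × 3! × 3! × 2! × 2! × 3!) = 617512896000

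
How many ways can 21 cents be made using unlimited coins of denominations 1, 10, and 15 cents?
Coefficient of x^21 in 1/(1-x^1) · 1/(1-x^10) · 1/(1-x^15). Case on j = number of 15-cent coins (j = 0..1); remainder r = 21 - 15j is made from {1,10} in ⌊r/10⌋+1 ways. r = 21, 6 → 3 + 1 = 4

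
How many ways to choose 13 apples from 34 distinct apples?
C(34,13) = 34!/(13!×21!) = 927983760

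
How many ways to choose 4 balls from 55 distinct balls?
C(55,4) = 55!/(4!×51!) = 341055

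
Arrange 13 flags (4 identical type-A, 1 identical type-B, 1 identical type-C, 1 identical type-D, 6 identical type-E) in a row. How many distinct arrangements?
13! / (4! × 1! × 1! × 1! × 6!) = 360360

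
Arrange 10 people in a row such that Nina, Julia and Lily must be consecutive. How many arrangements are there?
Treat the 3 as one block: (10-3+1)! × 3! = 40320 × 6 = 241920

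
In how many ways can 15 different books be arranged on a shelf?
15! = 1307674368000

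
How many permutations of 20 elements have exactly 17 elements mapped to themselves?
Choose the 17 fixed points C(20,17) = 1140, derange the rest: !3 = Σ_{j=0}^{3} (-1)^j·3!/j! = 6 - 6 + 3 - 1 = 2. Product = 1140 × 2 = 2280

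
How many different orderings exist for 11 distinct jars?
11! = 39916800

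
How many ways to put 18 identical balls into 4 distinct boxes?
C(18+4-1, 4-1) = C(21, 3) = 1330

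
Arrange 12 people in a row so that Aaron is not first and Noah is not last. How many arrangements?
By inclusion-exclusion: 12! - 2×(12-1)! + (12-2)! = 479001600 - 79833600 + 3628800 = 402796800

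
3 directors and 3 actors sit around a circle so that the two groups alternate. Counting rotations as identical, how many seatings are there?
Fix one of the directors: (3-1)! ways for the remaining directors, × 3! ways for the actors = 2 × 6 = 12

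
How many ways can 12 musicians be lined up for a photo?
12! = 479001600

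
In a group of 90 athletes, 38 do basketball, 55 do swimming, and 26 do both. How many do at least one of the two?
|A∪B| = |A| + |B| - |A∩B| = 38 + 55 - 26 = 67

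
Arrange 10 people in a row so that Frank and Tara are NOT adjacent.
Total - adjacent = 10! - (10-1)!×2 = 3628800 - 725760 = 2903040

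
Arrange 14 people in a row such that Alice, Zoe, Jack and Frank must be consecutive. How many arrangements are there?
Treat the 4 as one block: (14-4+1)! × 4! = 39916800 × 24 = 958003200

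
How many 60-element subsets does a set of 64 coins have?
C(64,60) = 64!/(60!×4!) = 635376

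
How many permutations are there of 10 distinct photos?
10! = 3628800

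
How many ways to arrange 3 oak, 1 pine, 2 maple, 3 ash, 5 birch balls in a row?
14! / (3! × 1! × 2! × 3! × 5!) = 10090080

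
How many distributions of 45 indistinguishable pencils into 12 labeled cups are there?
C(45+12-1, 12-1) = C(56, 11) = 148902215280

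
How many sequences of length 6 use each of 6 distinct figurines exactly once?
6! = 720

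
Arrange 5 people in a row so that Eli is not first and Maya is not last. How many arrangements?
By inclusion-exclusion: 5! - 2×(5-1)! + (5-2)! = 120 - 48 + 6 = 78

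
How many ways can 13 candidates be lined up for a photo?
13! = 6227020800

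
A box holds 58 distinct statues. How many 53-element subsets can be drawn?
C(58,53) = 58!/(53!×5!) = 4582116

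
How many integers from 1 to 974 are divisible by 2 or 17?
⌊974/2⌋ + ⌊974/17⌋ - ⌊974/34⌋ = 487 + 57 - 28 = 516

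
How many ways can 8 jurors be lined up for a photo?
8! = 40320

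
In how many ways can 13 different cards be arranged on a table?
13! = 6227020800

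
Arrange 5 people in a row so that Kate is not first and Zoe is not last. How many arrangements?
By inclusion-exclusion: 5! - 2×(5-1)! + (5-2)! = 120 - 48 + 6 = 78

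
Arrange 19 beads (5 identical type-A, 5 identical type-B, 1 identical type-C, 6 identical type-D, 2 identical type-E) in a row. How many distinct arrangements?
19! / (5! × 5! × 1! × 6! × 2!) = 5866372512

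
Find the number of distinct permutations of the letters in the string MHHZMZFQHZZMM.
13! / (4! × 3! × 4! × 1! × 1!) = 1801800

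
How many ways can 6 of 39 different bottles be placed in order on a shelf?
P(39,6) = 39!/(39-6)! = 2349088560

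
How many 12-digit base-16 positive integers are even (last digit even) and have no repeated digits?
Last∈{0,2,4,6,8,10,12,14}. Last=0: 54486432000. Last nonzero: 7×14×P(14,10) = 355978022400. Total = 410464454400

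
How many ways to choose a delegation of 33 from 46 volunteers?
C(46,33) = 46!/(33!×13!) = 101766230790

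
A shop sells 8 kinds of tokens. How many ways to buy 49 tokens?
C(49+8-1, 8-1) = C(56, 7) = 231917400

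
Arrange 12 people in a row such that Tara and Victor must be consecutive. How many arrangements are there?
Treat the 2 as one block: (12-2+1)! × 2! = 39916800 × 2 = 79833600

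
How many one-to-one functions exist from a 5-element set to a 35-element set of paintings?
P(35,5) = 35!/(35-5)! = 38955840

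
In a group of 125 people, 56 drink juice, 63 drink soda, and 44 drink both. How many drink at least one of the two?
|A∪B| = |A| + |B| - |A∩B| = 56 + 63 - 44 = 75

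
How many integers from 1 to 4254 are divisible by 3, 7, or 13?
⌊4254/3⌋+⌊4254/7⌋+⌊4254/13⌋ - ⌊4254/21⌋-⌊4254/39⌋-⌊4254/91⌋ + ⌊4254/273⌋ = 1418+607+327 - 202-109-46 + 15 = 2010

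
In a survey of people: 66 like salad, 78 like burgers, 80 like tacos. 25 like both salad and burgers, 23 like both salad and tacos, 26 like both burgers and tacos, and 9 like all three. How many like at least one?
|A∪B∪C| = 66+78+80-25-23-26+9 = 159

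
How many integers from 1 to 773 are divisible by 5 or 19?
⌊773/5⌋ + ⌊773/19⌋ - ⌊773/95⌋ = 154 + 40 - 8 = 186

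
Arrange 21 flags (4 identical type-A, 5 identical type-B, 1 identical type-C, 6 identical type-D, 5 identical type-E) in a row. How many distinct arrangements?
21! / (4! × 5! × 1! × 6! × 5!) = 205323037920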